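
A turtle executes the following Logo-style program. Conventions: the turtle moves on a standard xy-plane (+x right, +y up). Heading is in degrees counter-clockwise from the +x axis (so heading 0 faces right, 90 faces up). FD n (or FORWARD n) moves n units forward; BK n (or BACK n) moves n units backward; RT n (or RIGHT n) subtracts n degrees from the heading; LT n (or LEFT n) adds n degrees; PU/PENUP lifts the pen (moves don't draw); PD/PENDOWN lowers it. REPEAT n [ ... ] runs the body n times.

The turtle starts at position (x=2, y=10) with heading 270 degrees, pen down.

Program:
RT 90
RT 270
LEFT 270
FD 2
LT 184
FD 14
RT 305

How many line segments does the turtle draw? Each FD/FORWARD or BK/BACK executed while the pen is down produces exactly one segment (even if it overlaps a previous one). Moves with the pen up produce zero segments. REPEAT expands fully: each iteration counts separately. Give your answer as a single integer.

Answer: 2

Derivation:
Executing turtle program step by step:
Start: pos=(2,10), heading=270, pen down
RT 90: heading 270 -> 180
RT 270: heading 180 -> 270
LT 270: heading 270 -> 180
FD 2: (2,10) -> (0,10) [heading=180, draw]
LT 184: heading 180 -> 4
FD 14: (0,10) -> (13.966,10.977) [heading=4, draw]
RT 305: heading 4 -> 59
Final: pos=(13.966,10.977), heading=59, 2 segment(s) drawn
Segments drawn: 2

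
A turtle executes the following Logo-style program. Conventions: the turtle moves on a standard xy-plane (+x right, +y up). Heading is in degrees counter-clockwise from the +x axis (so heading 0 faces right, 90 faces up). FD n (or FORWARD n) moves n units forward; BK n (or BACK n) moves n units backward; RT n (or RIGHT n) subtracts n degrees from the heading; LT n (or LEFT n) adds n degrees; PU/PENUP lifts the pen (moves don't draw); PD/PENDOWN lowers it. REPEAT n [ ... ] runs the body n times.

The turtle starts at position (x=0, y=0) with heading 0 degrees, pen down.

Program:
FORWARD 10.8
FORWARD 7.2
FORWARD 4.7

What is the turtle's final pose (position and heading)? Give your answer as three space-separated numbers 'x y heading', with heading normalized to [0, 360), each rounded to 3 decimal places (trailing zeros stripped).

Answer: 22.7 0 0

Derivation:
Executing turtle program step by step:
Start: pos=(0,0), heading=0, pen down
FD 10.8: (0,0) -> (10.8,0) [heading=0, draw]
FD 7.2: (10.8,0) -> (18,0) [heading=0, draw]
FD 4.7: (18,0) -> (22.7,0) [heading=0, draw]
Final: pos=(22.7,0), heading=0, 3 segment(s) drawn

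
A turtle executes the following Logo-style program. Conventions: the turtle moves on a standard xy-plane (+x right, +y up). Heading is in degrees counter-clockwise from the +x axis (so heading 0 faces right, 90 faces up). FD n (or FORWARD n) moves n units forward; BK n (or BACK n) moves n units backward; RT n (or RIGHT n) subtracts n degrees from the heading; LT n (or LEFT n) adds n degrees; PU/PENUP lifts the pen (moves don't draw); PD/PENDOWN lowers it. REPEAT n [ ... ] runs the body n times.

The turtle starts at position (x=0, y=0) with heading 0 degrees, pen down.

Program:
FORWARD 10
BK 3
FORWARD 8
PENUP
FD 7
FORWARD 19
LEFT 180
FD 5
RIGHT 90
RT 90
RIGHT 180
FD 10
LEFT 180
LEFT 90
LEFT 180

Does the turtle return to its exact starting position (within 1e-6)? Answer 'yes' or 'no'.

Answer: no

Derivation:
Executing turtle program step by step:
Start: pos=(0,0), heading=0, pen down
FD 10: (0,0) -> (10,0) [heading=0, draw]
BK 3: (10,0) -> (7,0) [heading=0, draw]
FD 8: (7,0) -> (15,0) [heading=0, draw]
PU: pen up
FD 7: (15,0) -> (22,0) [heading=0, move]
FD 19: (22,0) -> (41,0) [heading=0, move]
LT 180: heading 0 -> 180
FD 5: (41,0) -> (36,0) [heading=180, move]
RT 90: heading 180 -> 90
RT 90: heading 90 -> 0
RT 180: heading 0 -> 180
FD 10: (36,0) -> (26,0) [heading=180, move]
LT 180: heading 180 -> 0
LT 90: heading 0 -> 90
LT 180: heading 90 -> 270
Final: pos=(26,0), heading=270, 3 segment(s) drawn

Start position: (0, 0)
Final position: (26, 0)
Distance = 26; >= 1e-6 -> NOT closed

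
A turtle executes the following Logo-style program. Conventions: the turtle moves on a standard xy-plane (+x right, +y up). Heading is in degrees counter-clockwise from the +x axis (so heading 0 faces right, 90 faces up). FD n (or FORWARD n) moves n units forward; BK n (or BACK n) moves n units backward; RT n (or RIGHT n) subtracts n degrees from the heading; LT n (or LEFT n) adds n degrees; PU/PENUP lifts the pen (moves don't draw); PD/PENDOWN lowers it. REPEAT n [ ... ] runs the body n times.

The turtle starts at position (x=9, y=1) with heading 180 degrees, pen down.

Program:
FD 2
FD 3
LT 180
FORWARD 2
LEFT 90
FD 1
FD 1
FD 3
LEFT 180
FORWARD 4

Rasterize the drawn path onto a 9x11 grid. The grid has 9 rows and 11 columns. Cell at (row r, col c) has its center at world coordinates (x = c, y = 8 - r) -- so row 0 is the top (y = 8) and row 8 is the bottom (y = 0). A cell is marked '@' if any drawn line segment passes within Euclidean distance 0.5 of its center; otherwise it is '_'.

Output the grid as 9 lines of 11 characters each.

Answer: ___________
___________
______@____
______@____
______@____
______@____
______@____
____@@@@@@_
___________

Derivation:
Segment 0: (9,1) -> (7,1)
Segment 1: (7,1) -> (4,1)
Segment 2: (4,1) -> (6,1)
Segment 3: (6,1) -> (6,2)
Segment 4: (6,2) -> (6,3)
Segment 5: (6,3) -> (6,6)
Segment 6: (6,6) -> (6,2)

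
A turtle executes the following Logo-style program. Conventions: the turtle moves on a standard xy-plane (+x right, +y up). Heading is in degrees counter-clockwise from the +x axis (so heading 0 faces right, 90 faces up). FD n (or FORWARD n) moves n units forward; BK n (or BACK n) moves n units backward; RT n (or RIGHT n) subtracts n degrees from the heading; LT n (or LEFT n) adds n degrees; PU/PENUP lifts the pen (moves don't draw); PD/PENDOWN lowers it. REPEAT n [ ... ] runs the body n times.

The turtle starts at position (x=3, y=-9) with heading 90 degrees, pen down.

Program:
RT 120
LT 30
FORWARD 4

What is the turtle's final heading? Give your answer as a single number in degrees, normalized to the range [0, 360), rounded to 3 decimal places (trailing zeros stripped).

Answer: 0

Derivation:
Executing turtle program step by step:
Start: pos=(3,-9), heading=90, pen down
RT 120: heading 90 -> 330
LT 30: heading 330 -> 0
FD 4: (3,-9) -> (7,-9) [heading=0, draw]
Final: pos=(7,-9), heading=0, 1 segment(s) drawn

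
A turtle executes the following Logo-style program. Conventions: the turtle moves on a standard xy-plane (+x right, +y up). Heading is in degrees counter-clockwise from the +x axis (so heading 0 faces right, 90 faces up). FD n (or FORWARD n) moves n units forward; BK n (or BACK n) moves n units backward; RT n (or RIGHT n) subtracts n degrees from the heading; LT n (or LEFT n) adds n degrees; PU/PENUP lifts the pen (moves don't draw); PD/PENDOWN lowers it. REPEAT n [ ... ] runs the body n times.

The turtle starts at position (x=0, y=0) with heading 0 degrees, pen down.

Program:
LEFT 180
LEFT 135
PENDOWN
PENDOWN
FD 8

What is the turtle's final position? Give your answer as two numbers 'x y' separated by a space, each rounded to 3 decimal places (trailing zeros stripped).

Answer: 5.657 -5.657

Derivation:
Executing turtle program step by step:
Start: pos=(0,0), heading=0, pen down
LT 180: heading 0 -> 180
LT 135: heading 180 -> 315
PD: pen down
PD: pen down
FD 8: (0,0) -> (5.657,-5.657) [heading=315, draw]
Final: pos=(5.657,-5.657), heading=315, 1 segment(s) drawn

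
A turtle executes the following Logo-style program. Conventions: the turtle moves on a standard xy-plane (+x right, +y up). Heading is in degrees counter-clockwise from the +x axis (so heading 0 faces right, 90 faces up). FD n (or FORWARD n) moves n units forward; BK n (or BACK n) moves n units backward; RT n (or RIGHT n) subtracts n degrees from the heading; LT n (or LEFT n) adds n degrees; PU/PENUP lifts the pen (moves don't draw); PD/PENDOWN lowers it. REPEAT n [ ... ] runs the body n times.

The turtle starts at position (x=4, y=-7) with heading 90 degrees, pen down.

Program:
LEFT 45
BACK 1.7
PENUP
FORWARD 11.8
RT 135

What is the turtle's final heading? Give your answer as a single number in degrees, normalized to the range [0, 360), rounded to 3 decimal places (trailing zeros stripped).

Answer: 0

Derivation:
Executing turtle program step by step:
Start: pos=(4,-7), heading=90, pen down
LT 45: heading 90 -> 135
BK 1.7: (4,-7) -> (5.202,-8.202) [heading=135, draw]
PU: pen up
FD 11.8: (5.202,-8.202) -> (-3.142,0.142) [heading=135, move]
RT 135: heading 135 -> 0
Final: pos=(-3.142,0.142), heading=0, 1 segment(s) drawn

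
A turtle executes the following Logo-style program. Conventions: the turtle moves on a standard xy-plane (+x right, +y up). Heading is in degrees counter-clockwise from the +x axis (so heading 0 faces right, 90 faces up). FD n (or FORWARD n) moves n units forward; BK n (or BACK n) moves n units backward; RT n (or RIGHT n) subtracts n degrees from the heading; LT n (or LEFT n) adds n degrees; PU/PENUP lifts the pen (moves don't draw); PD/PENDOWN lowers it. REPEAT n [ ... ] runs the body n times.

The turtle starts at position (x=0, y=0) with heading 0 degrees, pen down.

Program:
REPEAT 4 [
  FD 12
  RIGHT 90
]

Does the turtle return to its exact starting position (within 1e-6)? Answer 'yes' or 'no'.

Executing turtle program step by step:
Start: pos=(0,0), heading=0, pen down
REPEAT 4 [
  -- iteration 1/4 --
  FD 12: (0,0) -> (12,0) [heading=0, draw]
  RT 90: heading 0 -> 270
  -- iteration 2/4 --
  FD 12: (12,0) -> (12,-12) [heading=270, draw]
  RT 90: heading 270 -> 180
  -- iteration 3/4 --
  FD 12: (12,-12) -> (0,-12) [heading=180, draw]
  RT 90: heading 180 -> 90
  -- iteration 4/4 --
  FD 12: (0,-12) -> (0,0) [heading=90, draw]
  RT 90: heading 90 -> 0
]
Final: pos=(0,0), heading=0, 4 segment(s) drawn

Start position: (0, 0)
Final position: (0, 0)
Distance = 0; < 1e-6 -> CLOSED

Answer: yes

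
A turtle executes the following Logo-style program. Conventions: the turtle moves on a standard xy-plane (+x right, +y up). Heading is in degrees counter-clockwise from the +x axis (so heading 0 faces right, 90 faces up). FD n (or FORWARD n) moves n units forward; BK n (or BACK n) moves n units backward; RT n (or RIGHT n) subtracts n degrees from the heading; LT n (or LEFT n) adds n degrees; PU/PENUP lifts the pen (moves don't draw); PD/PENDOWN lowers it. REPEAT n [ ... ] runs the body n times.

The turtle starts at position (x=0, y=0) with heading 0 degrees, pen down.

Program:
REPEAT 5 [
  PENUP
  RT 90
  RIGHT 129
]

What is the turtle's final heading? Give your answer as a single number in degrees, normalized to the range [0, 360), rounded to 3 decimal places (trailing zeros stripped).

Answer: 345

Derivation:
Executing turtle program step by step:
Start: pos=(0,0), heading=0, pen down
REPEAT 5 [
  -- iteration 1/5 --
  PU: pen up
  RT 90: heading 0 -> 270
  RT 129: heading 270 -> 141
  -- iteration 2/5 --
  PU: pen up
  RT 90: heading 141 -> 51
  RT 129: heading 51 -> 282
  -- iteration 3/5 --
  PU: pen up
  RT 90: heading 282 -> 192
  RT 129: heading 192 -> 63
  -- iteration 4/5 --
  PU: pen up
  RT 90: heading 63 -> 333
  RT 129: heading 333 -> 204
  -- iteration 5/5 --
  PU: pen up
  RT 90: heading 204 -> 114
  RT 129: heading 114 -> 345
]
Final: pos=(0,0), heading=345, 0 segment(s) drawn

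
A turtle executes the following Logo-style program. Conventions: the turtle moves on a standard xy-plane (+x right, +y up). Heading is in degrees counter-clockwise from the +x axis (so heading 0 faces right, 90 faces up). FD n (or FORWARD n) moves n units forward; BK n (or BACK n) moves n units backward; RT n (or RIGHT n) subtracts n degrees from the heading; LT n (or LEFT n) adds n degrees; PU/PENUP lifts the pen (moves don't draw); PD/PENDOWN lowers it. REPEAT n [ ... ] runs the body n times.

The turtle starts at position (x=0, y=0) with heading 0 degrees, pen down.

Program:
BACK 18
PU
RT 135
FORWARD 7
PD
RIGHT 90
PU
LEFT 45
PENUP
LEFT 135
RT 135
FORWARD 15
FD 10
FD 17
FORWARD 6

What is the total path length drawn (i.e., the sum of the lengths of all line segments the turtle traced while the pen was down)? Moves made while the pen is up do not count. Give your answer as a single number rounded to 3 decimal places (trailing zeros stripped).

Executing turtle program step by step:
Start: pos=(0,0), heading=0, pen down
BK 18: (0,0) -> (-18,0) [heading=0, draw]
PU: pen up
RT 135: heading 0 -> 225
FD 7: (-18,0) -> (-22.95,-4.95) [heading=225, move]
PD: pen down
RT 90: heading 225 -> 135
PU: pen up
LT 45: heading 135 -> 180
PU: pen up
LT 135: heading 180 -> 315
RT 135: heading 315 -> 180
FD 15: (-22.95,-4.95) -> (-37.95,-4.95) [heading=180, move]
FD 10: (-37.95,-4.95) -> (-47.95,-4.95) [heading=180, move]
FD 17: (-47.95,-4.95) -> (-64.95,-4.95) [heading=180, move]
FD 6: (-64.95,-4.95) -> (-70.95,-4.95) [heading=180, move]
Final: pos=(-70.95,-4.95), heading=180, 1 segment(s) drawn

Segment lengths:
  seg 1: (0,0) -> (-18,0), length = 18
Total = 18

Answer: 18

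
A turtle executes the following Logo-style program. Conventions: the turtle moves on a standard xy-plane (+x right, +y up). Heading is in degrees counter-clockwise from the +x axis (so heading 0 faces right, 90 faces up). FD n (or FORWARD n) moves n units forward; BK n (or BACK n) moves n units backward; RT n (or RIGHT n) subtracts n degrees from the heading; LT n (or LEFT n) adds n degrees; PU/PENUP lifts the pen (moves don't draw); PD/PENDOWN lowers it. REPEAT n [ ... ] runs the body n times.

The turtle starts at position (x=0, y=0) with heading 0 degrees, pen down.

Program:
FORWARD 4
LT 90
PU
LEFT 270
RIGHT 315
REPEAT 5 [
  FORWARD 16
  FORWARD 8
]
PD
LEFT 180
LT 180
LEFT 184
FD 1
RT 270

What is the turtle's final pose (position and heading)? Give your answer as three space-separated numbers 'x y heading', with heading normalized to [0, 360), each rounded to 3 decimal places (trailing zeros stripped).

Executing turtle program step by step:
Start: pos=(0,0), heading=0, pen down
FD 4: (0,0) -> (4,0) [heading=0, draw]
LT 90: heading 0 -> 90
PU: pen up
LT 270: heading 90 -> 0
RT 315: heading 0 -> 45
REPEAT 5 [
  -- iteration 1/5 --
  FD 16: (4,0) -> (15.314,11.314) [heading=45, move]
  FD 8: (15.314,11.314) -> (20.971,16.971) [heading=45, move]
  -- iteration 2/5 --
  FD 16: (20.971,16.971) -> (32.284,28.284) [heading=45, move]
  FD 8: (32.284,28.284) -> (37.941,33.941) [heading=45, move]
  -- iteration 3/5 --
  FD 16: (37.941,33.941) -> (49.255,45.255) [heading=45, move]
  FD 8: (49.255,45.255) -> (54.912,50.912) [heading=45, move]
  -- iteration 4/5 --
  FD 16: (54.912,50.912) -> (66.225,62.225) [heading=45, move]
  FD 8: (66.225,62.225) -> (71.882,67.882) [heading=45, move]
  -- iteration 5/5 --
  FD 16: (71.882,67.882) -> (83.196,79.196) [heading=45, move]
  FD 8: (83.196,79.196) -> (88.853,84.853) [heading=45, move]
]
PD: pen down
LT 180: heading 45 -> 225
LT 180: heading 225 -> 45
LT 184: heading 45 -> 229
FD 1: (88.853,84.853) -> (88.197,84.098) [heading=229, draw]
RT 270: heading 229 -> 319
Final: pos=(88.197,84.098), heading=319, 2 segment(s) drawn

Answer: 88.197 84.098 319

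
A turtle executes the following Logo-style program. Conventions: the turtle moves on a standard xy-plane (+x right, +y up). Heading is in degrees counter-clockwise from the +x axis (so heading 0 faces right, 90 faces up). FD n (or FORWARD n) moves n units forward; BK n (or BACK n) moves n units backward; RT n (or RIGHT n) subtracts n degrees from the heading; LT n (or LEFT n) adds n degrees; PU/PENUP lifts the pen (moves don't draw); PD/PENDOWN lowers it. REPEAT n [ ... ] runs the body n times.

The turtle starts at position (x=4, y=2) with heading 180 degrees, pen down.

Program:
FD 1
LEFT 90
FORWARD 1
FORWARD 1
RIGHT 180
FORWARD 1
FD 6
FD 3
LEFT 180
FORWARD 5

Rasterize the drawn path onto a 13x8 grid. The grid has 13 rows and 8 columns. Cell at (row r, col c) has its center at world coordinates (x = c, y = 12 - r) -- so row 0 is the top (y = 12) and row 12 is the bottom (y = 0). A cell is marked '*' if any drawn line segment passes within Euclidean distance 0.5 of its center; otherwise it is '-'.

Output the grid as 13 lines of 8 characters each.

Segment 0: (4,2) -> (3,2)
Segment 1: (3,2) -> (3,1)
Segment 2: (3,1) -> (3,0)
Segment 3: (3,0) -> (3,1)
Segment 4: (3,1) -> (3,7)
Segment 5: (3,7) -> (3,10)
Segment 6: (3,10) -> (3,5)

Answer: --------
--------
---*----
---*----
---*----
---*----
---*----
---*----
---*----
---*----
---**---
---*----
---*----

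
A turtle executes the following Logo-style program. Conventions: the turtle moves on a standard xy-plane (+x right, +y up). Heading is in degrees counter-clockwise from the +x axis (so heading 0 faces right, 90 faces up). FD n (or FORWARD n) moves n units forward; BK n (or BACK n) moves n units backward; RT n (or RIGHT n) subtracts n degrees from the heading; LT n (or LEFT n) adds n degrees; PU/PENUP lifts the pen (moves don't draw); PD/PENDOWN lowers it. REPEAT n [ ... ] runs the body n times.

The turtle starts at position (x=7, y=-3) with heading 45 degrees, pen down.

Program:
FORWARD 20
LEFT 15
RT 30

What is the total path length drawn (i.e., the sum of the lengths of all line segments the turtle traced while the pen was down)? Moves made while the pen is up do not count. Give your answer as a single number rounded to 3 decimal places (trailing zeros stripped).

Answer: 20

Derivation:
Executing turtle program step by step:
Start: pos=(7,-3), heading=45, pen down
FD 20: (7,-3) -> (21.142,11.142) [heading=45, draw]
LT 15: heading 45 -> 60
RT 30: heading 60 -> 30
Final: pos=(21.142,11.142), heading=30, 1 segment(s) drawn

Segment lengths:
  seg 1: (7,-3) -> (21.142,11.142), length = 20
Total = 20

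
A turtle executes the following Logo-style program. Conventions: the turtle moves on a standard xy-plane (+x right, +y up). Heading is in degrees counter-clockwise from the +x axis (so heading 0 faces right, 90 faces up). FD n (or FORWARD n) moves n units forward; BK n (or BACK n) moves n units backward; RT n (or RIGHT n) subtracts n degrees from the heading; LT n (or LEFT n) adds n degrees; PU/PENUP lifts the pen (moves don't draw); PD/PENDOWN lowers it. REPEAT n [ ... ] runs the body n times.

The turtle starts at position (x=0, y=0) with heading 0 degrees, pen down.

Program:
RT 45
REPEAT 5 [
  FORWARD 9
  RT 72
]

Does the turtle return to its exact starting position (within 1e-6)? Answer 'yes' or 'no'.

Executing turtle program step by step:
Start: pos=(0,0), heading=0, pen down
RT 45: heading 0 -> 315
REPEAT 5 [
  -- iteration 1/5 --
  FD 9: (0,0) -> (6.364,-6.364) [heading=315, draw]
  RT 72: heading 315 -> 243
  -- iteration 2/5 --
  FD 9: (6.364,-6.364) -> (2.278,-14.383) [heading=243, draw]
  RT 72: heading 243 -> 171
  -- iteration 3/5 --
  FD 9: (2.278,-14.383) -> (-6.611,-12.975) [heading=171, draw]
  RT 72: heading 171 -> 99
  -- iteration 4/5 --
  FD 9: (-6.611,-12.975) -> (-8.019,-4.086) [heading=99, draw]
  RT 72: heading 99 -> 27
  -- iteration 5/5 --
  FD 9: (-8.019,-4.086) -> (0,0) [heading=27, draw]
  RT 72: heading 27 -> 315
]
Final: pos=(0,0), heading=315, 5 segment(s) drawn

Start position: (0, 0)
Final position: (0, 0)
Distance = 0; < 1e-6 -> CLOSED

Answer: yes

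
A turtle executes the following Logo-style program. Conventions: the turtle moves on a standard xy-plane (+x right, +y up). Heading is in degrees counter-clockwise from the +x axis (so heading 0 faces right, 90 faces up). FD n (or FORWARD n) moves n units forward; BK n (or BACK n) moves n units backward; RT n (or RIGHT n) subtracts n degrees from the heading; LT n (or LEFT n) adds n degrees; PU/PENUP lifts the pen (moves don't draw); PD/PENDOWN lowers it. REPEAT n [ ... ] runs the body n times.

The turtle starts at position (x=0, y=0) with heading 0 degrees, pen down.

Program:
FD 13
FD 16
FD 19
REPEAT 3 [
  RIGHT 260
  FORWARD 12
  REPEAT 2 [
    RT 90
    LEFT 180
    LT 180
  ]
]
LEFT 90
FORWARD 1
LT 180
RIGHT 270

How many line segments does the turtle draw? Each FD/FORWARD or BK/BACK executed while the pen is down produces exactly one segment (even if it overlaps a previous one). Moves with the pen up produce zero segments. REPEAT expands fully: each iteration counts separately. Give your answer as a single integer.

Answer: 7

Derivation:
Executing turtle program step by step:
Start: pos=(0,0), heading=0, pen down
FD 13: (0,0) -> (13,0) [heading=0, draw]
FD 16: (13,0) -> (29,0) [heading=0, draw]
FD 19: (29,0) -> (48,0) [heading=0, draw]
REPEAT 3 [
  -- iteration 1/3 --
  RT 260: heading 0 -> 100
  FD 12: (48,0) -> (45.916,11.818) [heading=100, draw]
  REPEAT 2 [
    -- iteration 1/2 --
    RT 90: heading 100 -> 10
    LT 180: heading 10 -> 190
    LT 180: heading 190 -> 10
    -- iteration 2/2 --
    RT 90: heading 10 -> 280
    LT 180: heading 280 -> 100
    LT 180: heading 100 -> 280
  ]
  -- iteration 2/3 --
  RT 260: heading 280 -> 20
  FD 12: (45.916,11.818) -> (57.193,15.922) [heading=20, draw]
  REPEAT 2 [
    -- iteration 1/2 --
    RT 90: heading 20 -> 290
    LT 180: heading 290 -> 110
    LT 180: heading 110 -> 290
    -- iteration 2/2 --
    RT 90: heading 290 -> 200
    LT 180: heading 200 -> 20
    LT 180: heading 20 -> 200
  ]
  -- iteration 3/3 --
  RT 260: heading 200 -> 300
  FD 12: (57.193,15.922) -> (63.193,5.53) [heading=300, draw]
  REPEAT 2 [
    -- iteration 1/2 --
    RT 90: heading 300 -> 210
    LT 180: heading 210 -> 30
    LT 180: heading 30 -> 210
    -- iteration 2/2 --
    RT 90: heading 210 -> 120
    LT 180: heading 120 -> 300
    LT 180: heading 300 -> 120
  ]
]
LT 90: heading 120 -> 210
FD 1: (63.193,5.53) -> (62.327,5.03) [heading=210, draw]
LT 180: heading 210 -> 30
RT 270: heading 30 -> 120
Final: pos=(62.327,5.03), heading=120, 7 segment(s) drawn
Segments drawn: 7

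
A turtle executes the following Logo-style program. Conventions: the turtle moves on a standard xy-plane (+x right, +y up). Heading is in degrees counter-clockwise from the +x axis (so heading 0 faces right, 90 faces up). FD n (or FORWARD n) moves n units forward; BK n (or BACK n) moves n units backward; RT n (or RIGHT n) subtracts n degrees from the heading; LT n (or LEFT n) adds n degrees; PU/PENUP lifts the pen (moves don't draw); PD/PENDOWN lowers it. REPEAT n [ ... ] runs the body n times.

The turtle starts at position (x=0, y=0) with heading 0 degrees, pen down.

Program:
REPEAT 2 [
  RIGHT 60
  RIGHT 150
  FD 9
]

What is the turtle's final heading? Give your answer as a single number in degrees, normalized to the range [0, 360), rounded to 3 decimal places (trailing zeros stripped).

Answer: 300

Derivation:
Executing turtle program step by step:
Start: pos=(0,0), heading=0, pen down
REPEAT 2 [
  -- iteration 1/2 --
  RT 60: heading 0 -> 300
  RT 150: heading 300 -> 150
  FD 9: (0,0) -> (-7.794,4.5) [heading=150, draw]
  -- iteration 2/2 --
  RT 60: heading 150 -> 90
  RT 150: heading 90 -> 300
  FD 9: (-7.794,4.5) -> (-3.294,-3.294) [heading=300, draw]
]
Final: pos=(-3.294,-3.294), heading=300, 2 segment(s) drawn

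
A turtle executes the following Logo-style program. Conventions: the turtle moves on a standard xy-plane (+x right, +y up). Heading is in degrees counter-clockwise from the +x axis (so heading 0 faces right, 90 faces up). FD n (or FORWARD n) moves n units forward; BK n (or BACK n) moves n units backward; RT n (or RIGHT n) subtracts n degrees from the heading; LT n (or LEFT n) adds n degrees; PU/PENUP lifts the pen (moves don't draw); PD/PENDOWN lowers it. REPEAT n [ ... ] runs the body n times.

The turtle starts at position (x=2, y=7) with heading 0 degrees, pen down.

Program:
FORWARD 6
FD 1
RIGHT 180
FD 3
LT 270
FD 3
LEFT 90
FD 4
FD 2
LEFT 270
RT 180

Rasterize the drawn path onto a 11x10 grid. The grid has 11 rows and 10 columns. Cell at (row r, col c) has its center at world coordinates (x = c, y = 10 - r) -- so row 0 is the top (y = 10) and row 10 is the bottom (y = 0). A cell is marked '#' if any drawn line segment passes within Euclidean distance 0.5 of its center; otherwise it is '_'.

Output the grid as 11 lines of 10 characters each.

Answer: #######___
______#___
______#___
__########
__________
__________
__________
__________
__________
__________
__________

Derivation:
Segment 0: (2,7) -> (8,7)
Segment 1: (8,7) -> (9,7)
Segment 2: (9,7) -> (6,7)
Segment 3: (6,7) -> (6,10)
Segment 4: (6,10) -> (2,10)
Segment 5: (2,10) -> (0,10)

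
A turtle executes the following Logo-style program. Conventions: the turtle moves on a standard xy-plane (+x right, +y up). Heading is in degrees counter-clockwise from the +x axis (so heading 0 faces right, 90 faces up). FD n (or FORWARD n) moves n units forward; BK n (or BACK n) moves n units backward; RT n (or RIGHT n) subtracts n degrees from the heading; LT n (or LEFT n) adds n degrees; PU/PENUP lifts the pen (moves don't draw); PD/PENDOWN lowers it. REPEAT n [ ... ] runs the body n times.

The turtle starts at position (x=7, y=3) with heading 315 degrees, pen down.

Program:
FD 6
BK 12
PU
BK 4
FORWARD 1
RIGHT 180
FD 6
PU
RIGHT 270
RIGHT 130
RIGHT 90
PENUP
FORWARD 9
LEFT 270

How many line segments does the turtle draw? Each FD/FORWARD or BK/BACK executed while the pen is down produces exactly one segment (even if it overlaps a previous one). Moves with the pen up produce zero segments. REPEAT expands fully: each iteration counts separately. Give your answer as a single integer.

Answer: 2

Derivation:
Executing turtle program step by step:
Start: pos=(7,3), heading=315, pen down
FD 6: (7,3) -> (11.243,-1.243) [heading=315, draw]
BK 12: (11.243,-1.243) -> (2.757,7.243) [heading=315, draw]
PU: pen up
BK 4: (2.757,7.243) -> (-0.071,10.071) [heading=315, move]
FD 1: (-0.071,10.071) -> (0.636,9.364) [heading=315, move]
RT 180: heading 315 -> 135
FD 6: (0.636,9.364) -> (-3.607,13.607) [heading=135, move]
PU: pen up
RT 270: heading 135 -> 225
RT 130: heading 225 -> 95
RT 90: heading 95 -> 5
PU: pen up
FD 9: (-3.607,13.607) -> (5.359,14.391) [heading=5, move]
LT 270: heading 5 -> 275
Final: pos=(5.359,14.391), heading=275, 2 segment(s) drawn
Segments drawn: 2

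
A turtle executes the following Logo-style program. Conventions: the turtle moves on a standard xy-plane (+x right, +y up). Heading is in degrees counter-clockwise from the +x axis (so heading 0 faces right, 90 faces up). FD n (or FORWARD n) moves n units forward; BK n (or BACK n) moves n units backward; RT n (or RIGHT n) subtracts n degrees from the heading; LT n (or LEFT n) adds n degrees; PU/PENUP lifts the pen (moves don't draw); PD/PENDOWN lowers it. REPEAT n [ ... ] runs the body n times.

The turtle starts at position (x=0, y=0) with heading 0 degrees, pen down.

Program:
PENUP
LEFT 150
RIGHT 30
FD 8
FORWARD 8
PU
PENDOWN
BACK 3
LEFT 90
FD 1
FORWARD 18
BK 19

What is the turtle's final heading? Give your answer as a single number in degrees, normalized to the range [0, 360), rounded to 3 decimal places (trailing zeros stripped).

Answer: 210

Derivation:
Executing turtle program step by step:
Start: pos=(0,0), heading=0, pen down
PU: pen up
LT 150: heading 0 -> 150
RT 30: heading 150 -> 120
FD 8: (0,0) -> (-4,6.928) [heading=120, move]
FD 8: (-4,6.928) -> (-8,13.856) [heading=120, move]
PU: pen up
PD: pen down
BK 3: (-8,13.856) -> (-6.5,11.258) [heading=120, draw]
LT 90: heading 120 -> 210
FD 1: (-6.5,11.258) -> (-7.366,10.758) [heading=210, draw]
FD 18: (-7.366,10.758) -> (-22.954,1.758) [heading=210, draw]
BK 19: (-22.954,1.758) -> (-6.5,11.258) [heading=210, draw]
Final: pos=(-6.5,11.258), heading=210, 4 segment(s) drawn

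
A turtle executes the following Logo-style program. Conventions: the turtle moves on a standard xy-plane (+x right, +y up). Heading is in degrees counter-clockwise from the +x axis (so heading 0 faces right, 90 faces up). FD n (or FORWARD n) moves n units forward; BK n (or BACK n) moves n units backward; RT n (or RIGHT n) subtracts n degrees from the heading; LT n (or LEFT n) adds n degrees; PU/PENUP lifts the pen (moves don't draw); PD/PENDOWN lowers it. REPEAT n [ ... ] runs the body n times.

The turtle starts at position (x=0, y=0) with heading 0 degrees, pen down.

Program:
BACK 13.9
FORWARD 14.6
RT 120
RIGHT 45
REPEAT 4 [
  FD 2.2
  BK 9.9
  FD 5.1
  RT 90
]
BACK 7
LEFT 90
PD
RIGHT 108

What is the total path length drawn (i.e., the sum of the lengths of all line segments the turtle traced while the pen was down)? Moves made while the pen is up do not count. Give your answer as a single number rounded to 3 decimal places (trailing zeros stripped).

Answer: 104.3

Derivation:
Executing turtle program step by step:
Start: pos=(0,0), heading=0, pen down
BK 13.9: (0,0) -> (-13.9,0) [heading=0, draw]
FD 14.6: (-13.9,0) -> (0.7,0) [heading=0, draw]
RT 120: heading 0 -> 240
RT 45: heading 240 -> 195
REPEAT 4 [
  -- iteration 1/4 --
  FD 2.2: (0.7,0) -> (-1.425,-0.569) [heading=195, draw]
  BK 9.9: (-1.425,-0.569) -> (8.138,1.993) [heading=195, draw]
  FD 5.1: (8.138,1.993) -> (3.211,0.673) [heading=195, draw]
  RT 90: heading 195 -> 105
  -- iteration 2/4 --
  FD 2.2: (3.211,0.673) -> (2.642,2.798) [heading=105, draw]
  BK 9.9: (2.642,2.798) -> (5.204,-6.765) [heading=105, draw]
  FD 5.1: (5.204,-6.765) -> (3.884,-1.838) [heading=105, draw]
  RT 90: heading 105 -> 15
  -- iteration 3/4 --
  FD 2.2: (3.884,-1.838) -> (6.009,-1.269) [heading=15, draw]
  BK 9.9: (6.009,-1.269) -> (-3.553,-3.831) [heading=15, draw]
  FD 5.1: (-3.553,-3.831) -> (1.373,-2.511) [heading=15, draw]
  RT 90: heading 15 -> 285
  -- iteration 4/4 --
  FD 2.2: (1.373,-2.511) -> (1.942,-4.636) [heading=285, draw]
  BK 9.9: (1.942,-4.636) -> (-0.62,4.926) [heading=285, draw]
  FD 5.1: (-0.62,4.926) -> (0.7,0) [heading=285, draw]
  RT 90: heading 285 -> 195
]
BK 7: (0.7,0) -> (7.461,1.812) [heading=195, draw]
LT 90: heading 195 -> 285
PD: pen down
RT 108: heading 285 -> 177
Final: pos=(7.461,1.812), heading=177, 15 segment(s) drawn

Segment lengths:
  seg 1: (0,0) -> (-13.9,0), length = 13.9
  seg 2: (-13.9,0) -> (0.7,0), length = 14.6
  seg 3: (0.7,0) -> (-1.425,-0.569), length = 2.2
  seg 4: (-1.425,-0.569) -> (8.138,1.993), length = 9.9
  seg 5: (8.138,1.993) -> (3.211,0.673), length = 5.1
  seg 6: (3.211,0.673) -> (2.642,2.798), length = 2.2
  seg 7: (2.642,2.798) -> (5.204,-6.765), length = 9.9
  seg 8: (5.204,-6.765) -> (3.884,-1.838), length = 5.1
  seg 9: (3.884,-1.838) -> (6.009,-1.269), length = 2.2
  seg 10: (6.009,-1.269) -> (-3.553,-3.831), length = 9.9
  seg 11: (-3.553,-3.831) -> (1.373,-2.511), length = 5.1
  seg 12: (1.373,-2.511) -> (1.942,-4.636), length = 2.2
  seg 13: (1.942,-4.636) -> (-0.62,4.926), length = 9.9
  seg 14: (-0.62,4.926) -> (0.7,0), length = 5.1
  seg 15: (0.7,0) -> (7.461,1.812), length = 7
Total = 104.3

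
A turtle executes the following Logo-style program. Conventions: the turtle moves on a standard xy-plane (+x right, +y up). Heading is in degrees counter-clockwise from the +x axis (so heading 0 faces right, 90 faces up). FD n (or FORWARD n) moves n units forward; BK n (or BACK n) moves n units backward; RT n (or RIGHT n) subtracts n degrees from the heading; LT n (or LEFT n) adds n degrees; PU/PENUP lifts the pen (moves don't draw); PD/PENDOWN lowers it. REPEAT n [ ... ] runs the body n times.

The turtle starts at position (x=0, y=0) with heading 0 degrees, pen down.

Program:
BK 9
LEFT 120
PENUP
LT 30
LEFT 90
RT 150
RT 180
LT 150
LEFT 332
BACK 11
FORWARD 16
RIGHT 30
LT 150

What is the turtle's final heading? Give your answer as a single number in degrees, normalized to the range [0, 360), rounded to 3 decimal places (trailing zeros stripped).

Answer: 152

Derivation:
Executing turtle program step by step:
Start: pos=(0,0), heading=0, pen down
BK 9: (0,0) -> (-9,0) [heading=0, draw]
LT 120: heading 0 -> 120
PU: pen up
LT 30: heading 120 -> 150
LT 90: heading 150 -> 240
RT 150: heading 240 -> 90
RT 180: heading 90 -> 270
LT 150: heading 270 -> 60
LT 332: heading 60 -> 32
BK 11: (-9,0) -> (-18.329,-5.829) [heading=32, move]
FD 16: (-18.329,-5.829) -> (-4.76,2.65) [heading=32, move]
RT 30: heading 32 -> 2
LT 150: heading 2 -> 152
Final: pos=(-4.76,2.65), heading=152, 1 segment(s) drawn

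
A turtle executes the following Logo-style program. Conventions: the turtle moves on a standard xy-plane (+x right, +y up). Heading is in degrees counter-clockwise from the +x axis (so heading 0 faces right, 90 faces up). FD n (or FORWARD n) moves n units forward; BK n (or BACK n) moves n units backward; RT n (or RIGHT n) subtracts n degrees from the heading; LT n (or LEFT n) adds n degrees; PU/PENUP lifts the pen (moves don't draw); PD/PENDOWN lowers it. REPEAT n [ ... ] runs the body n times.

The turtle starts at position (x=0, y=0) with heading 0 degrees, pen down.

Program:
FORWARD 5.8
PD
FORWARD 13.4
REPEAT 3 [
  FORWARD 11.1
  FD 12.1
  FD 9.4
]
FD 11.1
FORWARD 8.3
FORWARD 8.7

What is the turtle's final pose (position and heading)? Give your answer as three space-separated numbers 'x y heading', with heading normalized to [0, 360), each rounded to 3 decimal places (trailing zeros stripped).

Executing turtle program step by step:
Start: pos=(0,0), heading=0, pen down
FD 5.8: (0,0) -> (5.8,0) [heading=0, draw]
PD: pen down
FD 13.4: (5.8,0) -> (19.2,0) [heading=0, draw]
REPEAT 3 [
  -- iteration 1/3 --
  FD 11.1: (19.2,0) -> (30.3,0) [heading=0, draw]
  FD 12.1: (30.3,0) -> (42.4,0) [heading=0, draw]
  FD 9.4: (42.4,0) -> (51.8,0) [heading=0, draw]
  -- iteration 2/3 --
  FD 11.1: (51.8,0) -> (62.9,0) [heading=0, draw]
  FD 12.1: (62.9,0) -> (75,0) [heading=0, draw]
  FD 9.4: (75,0) -> (84.4,0) [heading=0, draw]
  -- iteration 3/3 --
  FD 11.1: (84.4,0) -> (95.5,0) [heading=0, draw]
  FD 12.1: (95.5,0) -> (107.6,0) [heading=0, draw]
  FD 9.4: (107.6,0) -> (117,0) [heading=0, draw]
]
FD 11.1: (117,0) -> (128.1,0) [heading=0, draw]
FD 8.3: (128.1,0) -> (136.4,0) [heading=0, draw]
FD 8.7: (136.4,0) -> (145.1,0) [heading=0, draw]
Final: pos=(145.1,0), heading=0, 14 segment(s) drawn

Answer: 145.1 0 0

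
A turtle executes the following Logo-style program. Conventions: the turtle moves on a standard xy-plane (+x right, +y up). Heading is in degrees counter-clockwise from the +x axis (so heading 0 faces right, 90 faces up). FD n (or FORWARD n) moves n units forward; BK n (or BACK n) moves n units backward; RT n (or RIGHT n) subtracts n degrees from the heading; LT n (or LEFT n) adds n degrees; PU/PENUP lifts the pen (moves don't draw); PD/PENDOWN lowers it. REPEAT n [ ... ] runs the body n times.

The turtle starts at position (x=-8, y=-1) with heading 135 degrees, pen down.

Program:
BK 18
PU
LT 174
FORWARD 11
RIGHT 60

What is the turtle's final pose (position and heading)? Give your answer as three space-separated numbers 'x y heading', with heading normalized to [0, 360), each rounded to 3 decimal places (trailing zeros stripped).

Executing turtle program step by step:
Start: pos=(-8,-1), heading=135, pen down
BK 18: (-8,-1) -> (4.728,-13.728) [heading=135, draw]
PU: pen up
LT 174: heading 135 -> 309
FD 11: (4.728,-13.728) -> (11.65,-22.277) [heading=309, move]
RT 60: heading 309 -> 249
Final: pos=(11.65,-22.277), heading=249, 1 segment(s) drawn

Answer: 11.65 -22.277 249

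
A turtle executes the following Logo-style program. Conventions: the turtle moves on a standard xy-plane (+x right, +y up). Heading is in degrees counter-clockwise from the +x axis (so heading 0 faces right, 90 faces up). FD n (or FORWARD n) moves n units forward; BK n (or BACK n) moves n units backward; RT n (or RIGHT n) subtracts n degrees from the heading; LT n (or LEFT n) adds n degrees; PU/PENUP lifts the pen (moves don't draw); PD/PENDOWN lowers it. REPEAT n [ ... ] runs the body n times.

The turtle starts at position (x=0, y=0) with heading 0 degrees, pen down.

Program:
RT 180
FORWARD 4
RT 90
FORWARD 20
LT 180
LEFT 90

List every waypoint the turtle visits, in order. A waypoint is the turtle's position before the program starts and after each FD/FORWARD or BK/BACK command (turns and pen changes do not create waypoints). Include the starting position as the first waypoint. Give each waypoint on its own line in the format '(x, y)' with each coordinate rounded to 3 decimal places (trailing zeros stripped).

Executing turtle program step by step:
Start: pos=(0,0), heading=0, pen down
RT 180: heading 0 -> 180
FD 4: (0,0) -> (-4,0) [heading=180, draw]
RT 90: heading 180 -> 90
FD 20: (-4,0) -> (-4,20) [heading=90, draw]
LT 180: heading 90 -> 270
LT 90: heading 270 -> 0
Final: pos=(-4,20), heading=0, 2 segment(s) drawn
Waypoints (3 total):
(0, 0)
(-4, 0)
(-4, 20)

Answer: (0, 0)
(-4, 0)
(-4, 20)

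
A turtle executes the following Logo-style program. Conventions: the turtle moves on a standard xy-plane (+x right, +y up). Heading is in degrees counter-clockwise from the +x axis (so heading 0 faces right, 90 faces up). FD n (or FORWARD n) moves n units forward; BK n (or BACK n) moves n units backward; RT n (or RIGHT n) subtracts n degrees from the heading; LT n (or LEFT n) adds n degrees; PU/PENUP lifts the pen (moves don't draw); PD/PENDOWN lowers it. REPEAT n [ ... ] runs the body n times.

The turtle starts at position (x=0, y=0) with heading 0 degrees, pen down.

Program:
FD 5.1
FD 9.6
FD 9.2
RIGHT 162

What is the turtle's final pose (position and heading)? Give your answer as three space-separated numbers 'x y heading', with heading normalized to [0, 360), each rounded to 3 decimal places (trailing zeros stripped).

Executing turtle program step by step:
Start: pos=(0,0), heading=0, pen down
FD 5.1: (0,0) -> (5.1,0) [heading=0, draw]
FD 9.6: (5.1,0) -> (14.7,0) [heading=0, draw]
FD 9.2: (14.7,0) -> (23.9,0) [heading=0, draw]
RT 162: heading 0 -> 198
Final: pos=(23.9,0), heading=198, 3 segment(s) drawn

Answer: 23.9 0 198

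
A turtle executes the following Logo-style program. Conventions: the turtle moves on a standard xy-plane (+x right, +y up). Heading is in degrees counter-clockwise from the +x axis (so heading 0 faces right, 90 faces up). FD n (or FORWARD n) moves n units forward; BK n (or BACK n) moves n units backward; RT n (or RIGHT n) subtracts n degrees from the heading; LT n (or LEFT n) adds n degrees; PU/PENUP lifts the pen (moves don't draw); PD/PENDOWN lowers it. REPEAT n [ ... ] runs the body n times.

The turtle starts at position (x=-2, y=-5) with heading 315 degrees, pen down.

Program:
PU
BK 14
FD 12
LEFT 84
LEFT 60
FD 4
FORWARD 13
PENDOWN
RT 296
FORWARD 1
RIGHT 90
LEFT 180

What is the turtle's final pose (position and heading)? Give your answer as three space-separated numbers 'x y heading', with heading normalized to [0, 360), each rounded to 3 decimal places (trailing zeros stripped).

Answer: -7.03 13.497 253

Derivation:
Executing turtle program step by step:
Start: pos=(-2,-5), heading=315, pen down
PU: pen up
BK 14: (-2,-5) -> (-11.899,4.899) [heading=315, move]
FD 12: (-11.899,4.899) -> (-3.414,-3.586) [heading=315, move]
LT 84: heading 315 -> 39
LT 60: heading 39 -> 99
FD 4: (-3.414,-3.586) -> (-4.04,0.365) [heading=99, move]
FD 13: (-4.04,0.365) -> (-6.074,13.205) [heading=99, move]
PD: pen down
RT 296: heading 99 -> 163
FD 1: (-6.074,13.205) -> (-7.03,13.497) [heading=163, draw]
RT 90: heading 163 -> 73
LT 180: heading 73 -> 253
Final: pos=(-7.03,13.497), heading=253, 1 segment(s) drawn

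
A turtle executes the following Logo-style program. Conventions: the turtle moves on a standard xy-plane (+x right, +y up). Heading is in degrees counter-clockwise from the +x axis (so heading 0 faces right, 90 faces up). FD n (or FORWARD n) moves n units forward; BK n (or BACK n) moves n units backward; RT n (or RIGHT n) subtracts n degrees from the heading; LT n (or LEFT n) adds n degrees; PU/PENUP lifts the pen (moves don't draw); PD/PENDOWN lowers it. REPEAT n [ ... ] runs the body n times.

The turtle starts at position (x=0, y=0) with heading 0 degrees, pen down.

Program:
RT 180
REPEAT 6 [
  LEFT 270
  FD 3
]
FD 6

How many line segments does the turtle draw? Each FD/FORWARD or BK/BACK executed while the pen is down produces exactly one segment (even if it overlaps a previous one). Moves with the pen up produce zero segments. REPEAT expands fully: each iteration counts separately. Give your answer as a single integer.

Answer: 7

Derivation:
Executing turtle program step by step:
Start: pos=(0,0), heading=0, pen down
RT 180: heading 0 -> 180
REPEAT 6 [
  -- iteration 1/6 --
  LT 270: heading 180 -> 90
  FD 3: (0,0) -> (0,3) [heading=90, draw]
  -- iteration 2/6 --
  LT 270: heading 90 -> 0
  FD 3: (0,3) -> (3,3) [heading=0, draw]
  -- iteration 3/6 --
  LT 270: heading 0 -> 270
  FD 3: (3,3) -> (3,0) [heading=270, draw]
  -- iteration 4/6 --
  LT 270: heading 270 -> 180
  FD 3: (3,0) -> (0,0) [heading=180, draw]
  -- iteration 5/6 --
  LT 270: heading 180 -> 90
  FD 3: (0,0) -> (0,3) [heading=90, draw]
  -- iteration 6/6 --
  LT 270: heading 90 -> 0
  FD 3: (0,3) -> (3,3) [heading=0, draw]
]
FD 6: (3,3) -> (9,3) [heading=0, draw]
Final: pos=(9,3), heading=0, 7 segment(s) drawn
Segments drawn: 7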